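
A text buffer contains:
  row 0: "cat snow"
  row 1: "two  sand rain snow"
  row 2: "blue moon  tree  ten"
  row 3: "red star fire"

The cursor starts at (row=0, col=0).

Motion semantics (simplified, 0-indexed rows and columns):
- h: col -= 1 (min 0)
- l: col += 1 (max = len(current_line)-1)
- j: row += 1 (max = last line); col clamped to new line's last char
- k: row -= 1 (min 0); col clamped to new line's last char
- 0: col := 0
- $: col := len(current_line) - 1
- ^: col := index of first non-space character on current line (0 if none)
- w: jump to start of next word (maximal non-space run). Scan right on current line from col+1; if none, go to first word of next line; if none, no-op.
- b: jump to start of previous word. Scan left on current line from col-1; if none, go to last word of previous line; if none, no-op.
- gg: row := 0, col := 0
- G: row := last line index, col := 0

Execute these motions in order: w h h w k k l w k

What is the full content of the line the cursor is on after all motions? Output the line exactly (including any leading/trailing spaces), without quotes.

After 1 (w): row=0 col=4 char='s'
After 2 (h): row=0 col=3 char='_'
After 3 (h): row=0 col=2 char='t'
After 4 (w): row=0 col=4 char='s'
After 5 (k): row=0 col=4 char='s'
After 6 (k): row=0 col=4 char='s'
After 7 (l): row=0 col=5 char='n'
After 8 (w): row=1 col=0 char='t'
After 9 (k): row=0 col=0 char='c'

Answer: cat snow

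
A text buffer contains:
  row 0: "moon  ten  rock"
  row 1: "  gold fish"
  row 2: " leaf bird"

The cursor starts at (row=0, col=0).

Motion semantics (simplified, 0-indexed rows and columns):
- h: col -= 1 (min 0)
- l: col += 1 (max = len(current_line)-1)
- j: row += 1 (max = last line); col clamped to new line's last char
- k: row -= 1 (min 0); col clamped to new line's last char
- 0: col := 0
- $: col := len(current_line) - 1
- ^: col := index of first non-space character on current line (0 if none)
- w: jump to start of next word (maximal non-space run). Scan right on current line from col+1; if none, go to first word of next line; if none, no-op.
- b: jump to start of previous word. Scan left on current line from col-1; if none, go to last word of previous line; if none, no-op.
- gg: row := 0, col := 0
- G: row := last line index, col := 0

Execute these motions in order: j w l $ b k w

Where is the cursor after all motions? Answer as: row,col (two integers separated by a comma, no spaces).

Answer: 0,11

Derivation:
After 1 (j): row=1 col=0 char='_'
After 2 (w): row=1 col=2 char='g'
After 3 (l): row=1 col=3 char='o'
After 4 ($): row=1 col=10 char='h'
After 5 (b): row=1 col=7 char='f'
After 6 (k): row=0 col=7 char='e'
After 7 (w): row=0 col=11 char='r'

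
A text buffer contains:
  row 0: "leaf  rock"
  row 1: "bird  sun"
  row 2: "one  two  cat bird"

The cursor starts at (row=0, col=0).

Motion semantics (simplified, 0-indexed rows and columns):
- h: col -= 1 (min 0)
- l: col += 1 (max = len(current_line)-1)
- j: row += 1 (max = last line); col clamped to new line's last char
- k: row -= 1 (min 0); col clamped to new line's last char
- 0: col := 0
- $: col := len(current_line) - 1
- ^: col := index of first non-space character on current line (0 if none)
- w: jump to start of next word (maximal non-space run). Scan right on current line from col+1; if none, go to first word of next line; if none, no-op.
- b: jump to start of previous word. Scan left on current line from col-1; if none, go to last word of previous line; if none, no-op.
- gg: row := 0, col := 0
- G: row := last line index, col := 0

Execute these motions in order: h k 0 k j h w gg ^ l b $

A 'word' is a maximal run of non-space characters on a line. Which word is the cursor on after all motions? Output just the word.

After 1 (h): row=0 col=0 char='l'
After 2 (k): row=0 col=0 char='l'
After 3 (0): row=0 col=0 char='l'
After 4 (k): row=0 col=0 char='l'
After 5 (j): row=1 col=0 char='b'
After 6 (h): row=1 col=0 char='b'
After 7 (w): row=1 col=6 char='s'
After 8 (gg): row=0 col=0 char='l'
After 9 (^): row=0 col=0 char='l'
After 10 (l): row=0 col=1 char='e'
After 11 (b): row=0 col=0 char='l'
After 12 ($): row=0 col=9 char='k'

Answer: rock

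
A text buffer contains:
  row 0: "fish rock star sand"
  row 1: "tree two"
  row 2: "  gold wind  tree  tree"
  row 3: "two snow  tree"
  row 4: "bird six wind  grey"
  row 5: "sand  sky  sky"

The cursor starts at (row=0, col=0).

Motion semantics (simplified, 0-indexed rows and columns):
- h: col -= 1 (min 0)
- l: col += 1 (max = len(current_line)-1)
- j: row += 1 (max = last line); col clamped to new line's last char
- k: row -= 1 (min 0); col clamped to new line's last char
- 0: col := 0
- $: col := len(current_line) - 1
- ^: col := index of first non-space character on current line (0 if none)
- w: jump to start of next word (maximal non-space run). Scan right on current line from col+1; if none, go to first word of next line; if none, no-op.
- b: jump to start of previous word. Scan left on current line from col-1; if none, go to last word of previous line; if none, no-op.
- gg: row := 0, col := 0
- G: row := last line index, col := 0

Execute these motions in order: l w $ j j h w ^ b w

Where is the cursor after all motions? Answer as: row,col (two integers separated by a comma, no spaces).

Answer: 2,2

Derivation:
After 1 (l): row=0 col=1 char='i'
After 2 (w): row=0 col=5 char='r'
After 3 ($): row=0 col=18 char='d'
After 4 (j): row=1 col=7 char='o'
After 5 (j): row=2 col=7 char='w'
After 6 (h): row=2 col=6 char='_'
After 7 (w): row=2 col=7 char='w'
After 8 (^): row=2 col=2 char='g'
After 9 (b): row=1 col=5 char='t'
After 10 (w): row=2 col=2 char='g'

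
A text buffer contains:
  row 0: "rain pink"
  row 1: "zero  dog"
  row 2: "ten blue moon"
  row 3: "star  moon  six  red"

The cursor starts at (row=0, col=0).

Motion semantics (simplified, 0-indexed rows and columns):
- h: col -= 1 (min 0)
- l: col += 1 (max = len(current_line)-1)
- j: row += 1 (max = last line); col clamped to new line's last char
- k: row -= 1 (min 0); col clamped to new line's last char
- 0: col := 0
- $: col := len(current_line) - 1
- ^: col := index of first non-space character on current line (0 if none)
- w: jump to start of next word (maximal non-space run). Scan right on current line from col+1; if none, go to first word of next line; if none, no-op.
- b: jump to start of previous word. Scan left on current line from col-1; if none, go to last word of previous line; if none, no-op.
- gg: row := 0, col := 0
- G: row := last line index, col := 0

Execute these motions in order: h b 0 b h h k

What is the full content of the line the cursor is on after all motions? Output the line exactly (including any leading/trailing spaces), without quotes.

Answer: rain pink

Derivation:
After 1 (h): row=0 col=0 char='r'
After 2 (b): row=0 col=0 char='r'
After 3 (0): row=0 col=0 char='r'
After 4 (b): row=0 col=0 char='r'
After 5 (h): row=0 col=0 char='r'
After 6 (h): row=0 col=0 char='r'
After 7 (k): row=0 col=0 char='r'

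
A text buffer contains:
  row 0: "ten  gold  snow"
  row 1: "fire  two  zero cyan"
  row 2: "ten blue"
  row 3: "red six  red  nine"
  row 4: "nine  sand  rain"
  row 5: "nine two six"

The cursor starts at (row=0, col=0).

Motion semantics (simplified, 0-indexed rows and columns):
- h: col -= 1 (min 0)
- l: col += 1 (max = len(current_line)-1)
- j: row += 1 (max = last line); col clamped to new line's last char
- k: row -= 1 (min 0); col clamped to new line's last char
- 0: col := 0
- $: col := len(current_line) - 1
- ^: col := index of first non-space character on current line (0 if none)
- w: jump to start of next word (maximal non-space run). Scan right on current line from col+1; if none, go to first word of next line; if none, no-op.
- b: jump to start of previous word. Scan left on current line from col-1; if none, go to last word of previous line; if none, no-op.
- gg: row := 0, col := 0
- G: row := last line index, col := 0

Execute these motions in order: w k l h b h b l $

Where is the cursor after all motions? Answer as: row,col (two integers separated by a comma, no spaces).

After 1 (w): row=0 col=5 char='g'
After 2 (k): row=0 col=5 char='g'
After 3 (l): row=0 col=6 char='o'
After 4 (h): row=0 col=5 char='g'
After 5 (b): row=0 col=0 char='t'
After 6 (h): row=0 col=0 char='t'
After 7 (b): row=0 col=0 char='t'
After 8 (l): row=0 col=1 char='e'
After 9 ($): row=0 col=14 char='w'

Answer: 0,14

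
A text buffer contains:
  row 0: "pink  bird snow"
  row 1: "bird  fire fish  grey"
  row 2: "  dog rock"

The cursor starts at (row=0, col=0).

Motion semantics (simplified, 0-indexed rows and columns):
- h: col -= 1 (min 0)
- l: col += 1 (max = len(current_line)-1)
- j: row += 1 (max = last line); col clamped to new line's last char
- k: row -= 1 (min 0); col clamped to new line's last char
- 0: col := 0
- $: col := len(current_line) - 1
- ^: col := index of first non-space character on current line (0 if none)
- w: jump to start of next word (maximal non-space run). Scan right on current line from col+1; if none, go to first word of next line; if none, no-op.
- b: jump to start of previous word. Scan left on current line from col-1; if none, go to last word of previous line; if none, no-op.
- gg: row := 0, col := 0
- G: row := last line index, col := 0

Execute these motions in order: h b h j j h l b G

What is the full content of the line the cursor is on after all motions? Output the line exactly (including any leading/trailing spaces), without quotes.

Answer:   dog rock

Derivation:
After 1 (h): row=0 col=0 char='p'
After 2 (b): row=0 col=0 char='p'
After 3 (h): row=0 col=0 char='p'
After 4 (j): row=1 col=0 char='b'
After 5 (j): row=2 col=0 char='_'
After 6 (h): row=2 col=0 char='_'
After 7 (l): row=2 col=1 char='_'
After 8 (b): row=1 col=17 char='g'
After 9 (G): row=2 col=0 char='_'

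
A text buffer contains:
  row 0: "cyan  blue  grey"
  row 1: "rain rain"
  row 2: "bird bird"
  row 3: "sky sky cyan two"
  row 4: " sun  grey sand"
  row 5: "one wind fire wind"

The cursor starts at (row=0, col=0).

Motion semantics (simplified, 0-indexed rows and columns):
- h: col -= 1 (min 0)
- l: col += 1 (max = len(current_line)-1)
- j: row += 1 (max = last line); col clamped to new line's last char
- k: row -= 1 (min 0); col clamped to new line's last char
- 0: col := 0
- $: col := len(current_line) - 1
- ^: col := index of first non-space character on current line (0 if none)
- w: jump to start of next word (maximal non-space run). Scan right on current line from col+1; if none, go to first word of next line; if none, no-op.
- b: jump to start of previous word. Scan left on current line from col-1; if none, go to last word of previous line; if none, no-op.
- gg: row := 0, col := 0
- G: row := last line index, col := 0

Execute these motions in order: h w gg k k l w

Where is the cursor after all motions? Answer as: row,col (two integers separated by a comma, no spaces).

Answer: 0,6

Derivation:
After 1 (h): row=0 col=0 char='c'
After 2 (w): row=0 col=6 char='b'
After 3 (gg): row=0 col=0 char='c'
After 4 (k): row=0 col=0 char='c'
After 5 (k): row=0 col=0 char='c'
After 6 (l): row=0 col=1 char='y'
After 7 (w): row=0 col=6 char='b'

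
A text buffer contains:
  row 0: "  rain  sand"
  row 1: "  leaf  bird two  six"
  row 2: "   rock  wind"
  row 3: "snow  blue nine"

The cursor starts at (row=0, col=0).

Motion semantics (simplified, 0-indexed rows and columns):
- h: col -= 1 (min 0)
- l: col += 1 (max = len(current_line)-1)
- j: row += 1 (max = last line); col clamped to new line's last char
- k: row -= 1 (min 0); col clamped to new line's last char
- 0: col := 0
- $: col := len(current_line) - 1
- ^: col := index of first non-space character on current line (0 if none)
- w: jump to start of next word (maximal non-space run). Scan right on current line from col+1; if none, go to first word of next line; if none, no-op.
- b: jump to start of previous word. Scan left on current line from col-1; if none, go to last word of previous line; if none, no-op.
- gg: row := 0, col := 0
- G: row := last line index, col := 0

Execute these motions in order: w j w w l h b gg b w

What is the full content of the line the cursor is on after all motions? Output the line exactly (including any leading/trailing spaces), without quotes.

Answer:   rain  sand

Derivation:
After 1 (w): row=0 col=2 char='r'
After 2 (j): row=1 col=2 char='l'
After 3 (w): row=1 col=8 char='b'
After 4 (w): row=1 col=13 char='t'
After 5 (l): row=1 col=14 char='w'
After 6 (h): row=1 col=13 char='t'
After 7 (b): row=1 col=8 char='b'
After 8 (gg): row=0 col=0 char='_'
After 9 (b): row=0 col=0 char='_'
After 10 (w): row=0 col=2 char='r'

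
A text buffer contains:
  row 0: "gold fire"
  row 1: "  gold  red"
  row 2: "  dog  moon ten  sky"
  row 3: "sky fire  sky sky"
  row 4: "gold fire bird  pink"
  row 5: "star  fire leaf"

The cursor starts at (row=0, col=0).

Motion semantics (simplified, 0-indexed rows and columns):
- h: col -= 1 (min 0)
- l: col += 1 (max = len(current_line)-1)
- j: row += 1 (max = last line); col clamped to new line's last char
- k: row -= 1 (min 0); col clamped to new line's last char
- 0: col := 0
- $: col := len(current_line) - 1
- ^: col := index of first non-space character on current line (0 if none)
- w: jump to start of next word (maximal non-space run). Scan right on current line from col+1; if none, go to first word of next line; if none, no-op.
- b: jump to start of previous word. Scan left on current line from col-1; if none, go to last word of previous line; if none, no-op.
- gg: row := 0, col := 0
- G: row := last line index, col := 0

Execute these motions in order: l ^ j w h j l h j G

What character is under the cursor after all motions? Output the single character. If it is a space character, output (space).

After 1 (l): row=0 col=1 char='o'
After 2 (^): row=0 col=0 char='g'
After 3 (j): row=1 col=0 char='_'
After 4 (w): row=1 col=2 char='g'
After 5 (h): row=1 col=1 char='_'
After 6 (j): row=2 col=1 char='_'
After 7 (l): row=2 col=2 char='d'
After 8 (h): row=2 col=1 char='_'
After 9 (j): row=3 col=1 char='k'
After 10 (G): row=5 col=0 char='s'

Answer: s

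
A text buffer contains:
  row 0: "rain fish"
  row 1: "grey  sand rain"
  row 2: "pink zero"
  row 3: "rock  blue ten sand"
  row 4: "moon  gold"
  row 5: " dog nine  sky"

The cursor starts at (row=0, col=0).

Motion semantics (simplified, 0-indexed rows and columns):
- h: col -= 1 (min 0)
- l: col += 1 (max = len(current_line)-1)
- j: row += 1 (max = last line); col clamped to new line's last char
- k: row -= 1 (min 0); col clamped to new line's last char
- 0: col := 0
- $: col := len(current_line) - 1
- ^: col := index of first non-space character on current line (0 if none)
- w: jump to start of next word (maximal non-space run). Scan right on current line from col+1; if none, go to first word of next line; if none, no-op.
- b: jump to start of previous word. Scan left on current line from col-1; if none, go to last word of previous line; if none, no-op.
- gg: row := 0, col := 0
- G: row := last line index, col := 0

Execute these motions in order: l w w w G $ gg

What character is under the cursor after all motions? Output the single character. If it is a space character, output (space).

After 1 (l): row=0 col=1 char='a'
After 2 (w): row=0 col=5 char='f'
After 3 (w): row=1 col=0 char='g'
After 4 (w): row=1 col=6 char='s'
After 5 (G): row=5 col=0 char='_'
After 6 ($): row=5 col=13 char='y'
After 7 (gg): row=0 col=0 char='r'

Answer: r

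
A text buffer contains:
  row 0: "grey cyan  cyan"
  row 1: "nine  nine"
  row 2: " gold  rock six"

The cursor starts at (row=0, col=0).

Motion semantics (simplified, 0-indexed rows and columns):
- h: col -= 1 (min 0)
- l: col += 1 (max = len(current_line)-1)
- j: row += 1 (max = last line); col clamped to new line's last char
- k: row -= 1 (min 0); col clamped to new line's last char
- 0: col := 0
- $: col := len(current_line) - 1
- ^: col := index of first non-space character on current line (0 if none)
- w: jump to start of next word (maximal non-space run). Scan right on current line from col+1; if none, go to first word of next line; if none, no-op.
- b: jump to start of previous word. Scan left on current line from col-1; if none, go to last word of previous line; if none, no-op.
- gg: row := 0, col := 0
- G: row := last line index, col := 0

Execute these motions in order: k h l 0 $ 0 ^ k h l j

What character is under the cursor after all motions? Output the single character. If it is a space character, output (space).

After 1 (k): row=0 col=0 char='g'
After 2 (h): row=0 col=0 char='g'
After 3 (l): row=0 col=1 char='r'
After 4 (0): row=0 col=0 char='g'
After 5 ($): row=0 col=14 char='n'
After 6 (0): row=0 col=0 char='g'
After 7 (^): row=0 col=0 char='g'
After 8 (k): row=0 col=0 char='g'
After 9 (h): row=0 col=0 char='g'
After 10 (l): row=0 col=1 char='r'
After 11 (j): row=1 col=1 char='i'

Answer: i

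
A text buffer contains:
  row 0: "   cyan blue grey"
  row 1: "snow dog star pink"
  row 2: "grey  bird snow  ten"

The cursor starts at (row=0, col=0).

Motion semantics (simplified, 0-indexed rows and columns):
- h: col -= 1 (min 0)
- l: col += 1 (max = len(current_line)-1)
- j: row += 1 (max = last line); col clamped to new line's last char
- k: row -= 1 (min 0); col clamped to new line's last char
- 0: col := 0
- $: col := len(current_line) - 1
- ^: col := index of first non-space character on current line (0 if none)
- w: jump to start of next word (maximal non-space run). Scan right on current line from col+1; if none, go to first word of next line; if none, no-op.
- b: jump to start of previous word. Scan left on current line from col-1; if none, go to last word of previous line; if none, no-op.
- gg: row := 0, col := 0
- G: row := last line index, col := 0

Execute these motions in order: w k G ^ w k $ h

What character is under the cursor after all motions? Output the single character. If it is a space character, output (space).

After 1 (w): row=0 col=3 char='c'
After 2 (k): row=0 col=3 char='c'
After 3 (G): row=2 col=0 char='g'
After 4 (^): row=2 col=0 char='g'
After 5 (w): row=2 col=6 char='b'
After 6 (k): row=1 col=6 char='o'
After 7 ($): row=1 col=17 char='k'
After 8 (h): row=1 col=16 char='n'

Answer: n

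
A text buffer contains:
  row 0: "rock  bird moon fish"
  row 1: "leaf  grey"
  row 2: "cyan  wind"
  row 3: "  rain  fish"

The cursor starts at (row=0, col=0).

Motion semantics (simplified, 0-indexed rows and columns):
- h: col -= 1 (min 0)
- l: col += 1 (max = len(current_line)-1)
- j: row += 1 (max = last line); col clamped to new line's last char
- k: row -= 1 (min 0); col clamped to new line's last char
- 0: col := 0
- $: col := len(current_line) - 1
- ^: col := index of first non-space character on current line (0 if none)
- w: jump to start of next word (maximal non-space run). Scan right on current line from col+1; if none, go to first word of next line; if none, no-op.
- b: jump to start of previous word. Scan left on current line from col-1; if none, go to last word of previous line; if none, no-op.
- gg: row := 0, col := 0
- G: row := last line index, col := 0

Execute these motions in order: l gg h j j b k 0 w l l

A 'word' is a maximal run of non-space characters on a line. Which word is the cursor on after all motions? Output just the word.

After 1 (l): row=0 col=1 char='o'
After 2 (gg): row=0 col=0 char='r'
After 3 (h): row=0 col=0 char='r'
After 4 (j): row=1 col=0 char='l'
After 5 (j): row=2 col=0 char='c'
After 6 (b): row=1 col=6 char='g'
After 7 (k): row=0 col=6 char='b'
After 8 (0): row=0 col=0 char='r'
After 9 (w): row=0 col=6 char='b'
After 10 (l): row=0 col=7 char='i'
After 11 (l): row=0 col=8 char='r'

Answer: bird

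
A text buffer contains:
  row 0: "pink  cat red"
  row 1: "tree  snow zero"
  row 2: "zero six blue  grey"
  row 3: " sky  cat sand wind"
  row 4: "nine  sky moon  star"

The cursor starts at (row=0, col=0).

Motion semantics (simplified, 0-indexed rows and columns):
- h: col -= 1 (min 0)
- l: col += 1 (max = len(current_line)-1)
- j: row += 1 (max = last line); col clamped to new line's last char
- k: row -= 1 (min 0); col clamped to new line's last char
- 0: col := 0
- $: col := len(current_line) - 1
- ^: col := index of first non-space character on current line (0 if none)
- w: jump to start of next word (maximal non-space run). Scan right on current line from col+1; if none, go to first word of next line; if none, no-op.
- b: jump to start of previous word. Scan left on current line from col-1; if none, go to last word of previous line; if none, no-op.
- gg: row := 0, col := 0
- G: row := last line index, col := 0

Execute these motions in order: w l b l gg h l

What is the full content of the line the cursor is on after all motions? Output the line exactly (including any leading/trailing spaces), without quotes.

After 1 (w): row=0 col=6 char='c'
After 2 (l): row=0 col=7 char='a'
After 3 (b): row=0 col=6 char='c'
After 4 (l): row=0 col=7 char='a'
After 5 (gg): row=0 col=0 char='p'
After 6 (h): row=0 col=0 char='p'
After 7 (l): row=0 col=1 char='i'

Answer: pink  cat red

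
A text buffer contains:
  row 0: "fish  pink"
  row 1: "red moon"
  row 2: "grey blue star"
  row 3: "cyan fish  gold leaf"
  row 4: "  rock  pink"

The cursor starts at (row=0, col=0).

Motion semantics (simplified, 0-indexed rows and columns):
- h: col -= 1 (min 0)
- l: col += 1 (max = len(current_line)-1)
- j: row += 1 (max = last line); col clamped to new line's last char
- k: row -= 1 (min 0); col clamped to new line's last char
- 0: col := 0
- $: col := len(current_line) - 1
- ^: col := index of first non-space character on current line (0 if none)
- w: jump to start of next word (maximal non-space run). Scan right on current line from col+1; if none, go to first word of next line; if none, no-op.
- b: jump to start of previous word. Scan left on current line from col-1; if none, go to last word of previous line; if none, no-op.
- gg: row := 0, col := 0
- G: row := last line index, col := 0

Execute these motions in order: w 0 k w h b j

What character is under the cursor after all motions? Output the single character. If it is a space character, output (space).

After 1 (w): row=0 col=6 char='p'
After 2 (0): row=0 col=0 char='f'
After 3 (k): row=0 col=0 char='f'
After 4 (w): row=0 col=6 char='p'
After 5 (h): row=0 col=5 char='_'
After 6 (b): row=0 col=0 char='f'
After 7 (j): row=1 col=0 char='r'

Answer: r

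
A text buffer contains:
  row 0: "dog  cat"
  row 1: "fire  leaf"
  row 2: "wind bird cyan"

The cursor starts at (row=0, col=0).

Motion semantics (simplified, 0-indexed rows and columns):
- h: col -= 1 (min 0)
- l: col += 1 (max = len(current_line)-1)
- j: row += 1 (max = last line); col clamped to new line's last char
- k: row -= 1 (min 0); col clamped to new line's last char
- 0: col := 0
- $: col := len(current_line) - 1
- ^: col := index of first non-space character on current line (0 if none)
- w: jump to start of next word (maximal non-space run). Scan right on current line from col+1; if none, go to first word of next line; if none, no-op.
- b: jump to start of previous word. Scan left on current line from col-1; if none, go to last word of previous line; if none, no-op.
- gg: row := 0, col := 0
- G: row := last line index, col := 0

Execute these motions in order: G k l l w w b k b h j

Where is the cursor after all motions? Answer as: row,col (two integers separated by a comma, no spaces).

Answer: 1,4

Derivation:
After 1 (G): row=2 col=0 char='w'
After 2 (k): row=1 col=0 char='f'
After 3 (l): row=1 col=1 char='i'
After 4 (l): row=1 col=2 char='r'
After 5 (w): row=1 col=6 char='l'
After 6 (w): row=2 col=0 char='w'
After 7 (b): row=1 col=6 char='l'
After 8 (k): row=0 col=6 char='a'
After 9 (b): row=0 col=5 char='c'
After 10 (h): row=0 col=4 char='_'
After 11 (j): row=1 col=4 char='_'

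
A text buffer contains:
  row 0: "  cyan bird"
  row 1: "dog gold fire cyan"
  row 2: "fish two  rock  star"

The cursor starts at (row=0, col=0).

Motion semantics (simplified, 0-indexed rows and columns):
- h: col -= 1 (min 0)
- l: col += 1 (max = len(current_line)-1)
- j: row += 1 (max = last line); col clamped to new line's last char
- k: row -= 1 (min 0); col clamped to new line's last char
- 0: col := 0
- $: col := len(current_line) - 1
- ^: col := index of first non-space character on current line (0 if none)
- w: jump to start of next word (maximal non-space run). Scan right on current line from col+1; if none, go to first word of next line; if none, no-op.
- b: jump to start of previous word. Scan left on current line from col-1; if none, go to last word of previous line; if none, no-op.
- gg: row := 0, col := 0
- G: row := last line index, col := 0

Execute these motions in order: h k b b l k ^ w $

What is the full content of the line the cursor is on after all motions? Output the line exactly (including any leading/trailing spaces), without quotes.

After 1 (h): row=0 col=0 char='_'
After 2 (k): row=0 col=0 char='_'
After 3 (b): row=0 col=0 char='_'
After 4 (b): row=0 col=0 char='_'
After 5 (l): row=0 col=1 char='_'
After 6 (k): row=0 col=1 char='_'
After 7 (^): row=0 col=2 char='c'
After 8 (w): row=0 col=7 char='b'
After 9 ($): row=0 col=10 char='d'

Answer:   cyan bird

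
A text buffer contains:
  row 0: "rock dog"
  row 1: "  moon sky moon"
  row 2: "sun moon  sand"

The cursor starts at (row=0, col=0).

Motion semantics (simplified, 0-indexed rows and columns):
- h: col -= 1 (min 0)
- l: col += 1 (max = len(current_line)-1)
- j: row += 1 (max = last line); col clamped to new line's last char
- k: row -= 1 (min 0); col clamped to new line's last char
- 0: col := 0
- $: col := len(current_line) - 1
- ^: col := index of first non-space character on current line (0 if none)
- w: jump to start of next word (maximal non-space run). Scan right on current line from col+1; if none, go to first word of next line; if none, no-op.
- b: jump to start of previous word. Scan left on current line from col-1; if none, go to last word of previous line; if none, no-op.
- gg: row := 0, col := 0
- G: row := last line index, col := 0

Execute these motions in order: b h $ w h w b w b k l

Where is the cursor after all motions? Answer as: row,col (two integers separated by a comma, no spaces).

After 1 (b): row=0 col=0 char='r'
After 2 (h): row=0 col=0 char='r'
After 3 ($): row=0 col=7 char='g'
After 4 (w): row=1 col=2 char='m'
After 5 (h): row=1 col=1 char='_'
After 6 (w): row=1 col=2 char='m'
After 7 (b): row=0 col=5 char='d'
After 8 (w): row=1 col=2 char='m'
After 9 (b): row=0 col=5 char='d'
After 10 (k): row=0 col=5 char='d'
After 11 (l): row=0 col=6 char='o'

Answer: 0,6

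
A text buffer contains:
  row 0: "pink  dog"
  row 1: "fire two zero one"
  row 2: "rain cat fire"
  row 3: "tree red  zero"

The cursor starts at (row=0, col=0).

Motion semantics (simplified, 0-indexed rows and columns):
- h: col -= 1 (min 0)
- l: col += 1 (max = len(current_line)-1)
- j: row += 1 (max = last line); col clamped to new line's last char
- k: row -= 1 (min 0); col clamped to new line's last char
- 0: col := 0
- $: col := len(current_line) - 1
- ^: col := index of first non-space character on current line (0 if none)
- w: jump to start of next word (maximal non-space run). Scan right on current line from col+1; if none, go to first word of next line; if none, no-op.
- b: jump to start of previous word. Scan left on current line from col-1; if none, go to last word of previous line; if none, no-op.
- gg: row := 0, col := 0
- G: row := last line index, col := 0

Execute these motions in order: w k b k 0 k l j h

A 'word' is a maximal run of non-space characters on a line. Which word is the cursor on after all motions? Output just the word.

After 1 (w): row=0 col=6 char='d'
After 2 (k): row=0 col=6 char='d'
After 3 (b): row=0 col=0 char='p'
After 4 (k): row=0 col=0 char='p'
After 5 (0): row=0 col=0 char='p'
After 6 (k): row=0 col=0 char='p'
After 7 (l): row=0 col=1 char='i'
After 8 (j): row=1 col=1 char='i'
After 9 (h): row=1 col=0 char='f'

Answer: fire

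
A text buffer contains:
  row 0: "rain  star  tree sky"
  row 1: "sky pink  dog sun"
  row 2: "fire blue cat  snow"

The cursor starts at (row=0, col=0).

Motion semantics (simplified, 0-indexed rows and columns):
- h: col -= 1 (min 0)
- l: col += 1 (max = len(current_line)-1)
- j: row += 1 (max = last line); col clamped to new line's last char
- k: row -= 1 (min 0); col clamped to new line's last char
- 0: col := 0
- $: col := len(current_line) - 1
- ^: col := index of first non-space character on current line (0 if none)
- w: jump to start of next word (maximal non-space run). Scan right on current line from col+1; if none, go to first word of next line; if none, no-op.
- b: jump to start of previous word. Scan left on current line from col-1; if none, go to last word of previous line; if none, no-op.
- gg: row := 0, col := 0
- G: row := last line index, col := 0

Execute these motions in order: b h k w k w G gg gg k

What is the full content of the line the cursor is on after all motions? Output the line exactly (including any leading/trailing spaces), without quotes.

After 1 (b): row=0 col=0 char='r'
After 2 (h): row=0 col=0 char='r'
After 3 (k): row=0 col=0 char='r'
After 4 (w): row=0 col=6 char='s'
After 5 (k): row=0 col=6 char='s'
After 6 (w): row=0 col=12 char='t'
After 7 (G): row=2 col=0 char='f'
After 8 (gg): row=0 col=0 char='r'
After 9 (gg): row=0 col=0 char='r'
After 10 (k): row=0 col=0 char='r'

Answer: rain  star  tree sky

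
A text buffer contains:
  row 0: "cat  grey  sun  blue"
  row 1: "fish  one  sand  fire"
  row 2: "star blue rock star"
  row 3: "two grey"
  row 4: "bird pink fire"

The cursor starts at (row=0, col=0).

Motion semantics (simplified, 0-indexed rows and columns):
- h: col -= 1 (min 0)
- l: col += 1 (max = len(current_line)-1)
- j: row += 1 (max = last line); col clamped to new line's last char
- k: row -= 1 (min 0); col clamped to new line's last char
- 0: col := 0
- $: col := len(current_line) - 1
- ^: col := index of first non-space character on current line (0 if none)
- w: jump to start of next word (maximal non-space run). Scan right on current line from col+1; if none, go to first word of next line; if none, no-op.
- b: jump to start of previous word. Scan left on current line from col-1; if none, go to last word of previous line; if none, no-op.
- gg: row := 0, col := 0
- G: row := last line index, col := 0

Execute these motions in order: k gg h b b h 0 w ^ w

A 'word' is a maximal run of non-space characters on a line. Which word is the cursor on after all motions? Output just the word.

After 1 (k): row=0 col=0 char='c'
After 2 (gg): row=0 col=0 char='c'
After 3 (h): row=0 col=0 char='c'
After 4 (b): row=0 col=0 char='c'
After 5 (b): row=0 col=0 char='c'
After 6 (h): row=0 col=0 char='c'
After 7 (0): row=0 col=0 char='c'
After 8 (w): row=0 col=5 char='g'
After 9 (^): row=0 col=0 char='c'
After 10 (w): row=0 col=5 char='g'

Answer: grey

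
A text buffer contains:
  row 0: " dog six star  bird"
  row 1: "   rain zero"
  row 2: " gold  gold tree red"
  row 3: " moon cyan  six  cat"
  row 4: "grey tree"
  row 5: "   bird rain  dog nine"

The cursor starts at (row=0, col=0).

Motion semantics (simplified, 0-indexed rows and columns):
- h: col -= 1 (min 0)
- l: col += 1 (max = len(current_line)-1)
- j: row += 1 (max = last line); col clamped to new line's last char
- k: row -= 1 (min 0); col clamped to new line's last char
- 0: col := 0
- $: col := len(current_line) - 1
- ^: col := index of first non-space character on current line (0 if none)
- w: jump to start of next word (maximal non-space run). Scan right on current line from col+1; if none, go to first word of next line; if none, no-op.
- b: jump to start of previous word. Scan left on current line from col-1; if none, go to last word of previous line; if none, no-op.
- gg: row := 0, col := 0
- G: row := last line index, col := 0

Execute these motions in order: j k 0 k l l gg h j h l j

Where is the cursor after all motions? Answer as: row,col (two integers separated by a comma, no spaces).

Answer: 2,1

Derivation:
After 1 (j): row=1 col=0 char='_'
After 2 (k): row=0 col=0 char='_'
After 3 (0): row=0 col=0 char='_'
After 4 (k): row=0 col=0 char='_'
After 5 (l): row=0 col=1 char='d'
After 6 (l): row=0 col=2 char='o'
After 7 (gg): row=0 col=0 char='_'
After 8 (h): row=0 col=0 char='_'
After 9 (j): row=1 col=0 char='_'
After 10 (h): row=1 col=0 char='_'
After 11 (l): row=1 col=1 char='_'
After 12 (j): row=2 col=1 char='g'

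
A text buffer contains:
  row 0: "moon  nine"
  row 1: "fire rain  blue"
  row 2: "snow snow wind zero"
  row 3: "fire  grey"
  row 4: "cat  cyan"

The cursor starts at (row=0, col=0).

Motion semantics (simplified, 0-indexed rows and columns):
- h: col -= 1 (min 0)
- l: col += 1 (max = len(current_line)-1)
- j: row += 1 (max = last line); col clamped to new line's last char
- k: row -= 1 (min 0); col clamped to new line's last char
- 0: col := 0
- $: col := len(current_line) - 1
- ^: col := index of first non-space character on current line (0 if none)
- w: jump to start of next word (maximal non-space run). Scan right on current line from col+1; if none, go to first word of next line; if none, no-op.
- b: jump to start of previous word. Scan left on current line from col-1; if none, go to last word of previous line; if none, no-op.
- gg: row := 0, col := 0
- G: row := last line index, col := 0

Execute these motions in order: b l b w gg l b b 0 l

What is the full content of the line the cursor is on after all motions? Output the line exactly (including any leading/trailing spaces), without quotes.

Answer: moon  nine

Derivation:
After 1 (b): row=0 col=0 char='m'
After 2 (l): row=0 col=1 char='o'
After 3 (b): row=0 col=0 char='m'
After 4 (w): row=0 col=6 char='n'
After 5 (gg): row=0 col=0 char='m'
After 6 (l): row=0 col=1 char='o'
After 7 (b): row=0 col=0 char='m'
After 8 (b): row=0 col=0 char='m'
After 9 (0): row=0 col=0 char='m'
After 10 (l): row=0 col=1 char='o'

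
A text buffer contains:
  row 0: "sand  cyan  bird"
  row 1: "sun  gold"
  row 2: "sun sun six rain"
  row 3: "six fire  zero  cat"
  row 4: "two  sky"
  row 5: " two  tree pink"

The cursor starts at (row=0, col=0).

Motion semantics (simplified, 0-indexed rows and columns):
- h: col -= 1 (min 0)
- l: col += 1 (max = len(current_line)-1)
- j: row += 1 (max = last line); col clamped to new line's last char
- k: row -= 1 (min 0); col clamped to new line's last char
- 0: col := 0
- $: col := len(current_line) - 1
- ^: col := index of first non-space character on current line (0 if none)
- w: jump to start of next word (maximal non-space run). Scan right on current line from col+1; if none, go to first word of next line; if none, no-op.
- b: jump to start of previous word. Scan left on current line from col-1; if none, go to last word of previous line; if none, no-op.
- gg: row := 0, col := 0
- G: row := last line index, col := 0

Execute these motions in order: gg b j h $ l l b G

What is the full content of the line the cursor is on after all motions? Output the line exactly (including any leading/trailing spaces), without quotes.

Answer:  two  tree pink

Derivation:
After 1 (gg): row=0 col=0 char='s'
After 2 (b): row=0 col=0 char='s'
After 3 (j): row=1 col=0 char='s'
After 4 (h): row=1 col=0 char='s'
After 5 ($): row=1 col=8 char='d'
After 6 (l): row=1 col=8 char='d'
After 7 (l): row=1 col=8 char='d'
After 8 (b): row=1 col=5 char='g'
After 9 (G): row=5 col=0 char='_'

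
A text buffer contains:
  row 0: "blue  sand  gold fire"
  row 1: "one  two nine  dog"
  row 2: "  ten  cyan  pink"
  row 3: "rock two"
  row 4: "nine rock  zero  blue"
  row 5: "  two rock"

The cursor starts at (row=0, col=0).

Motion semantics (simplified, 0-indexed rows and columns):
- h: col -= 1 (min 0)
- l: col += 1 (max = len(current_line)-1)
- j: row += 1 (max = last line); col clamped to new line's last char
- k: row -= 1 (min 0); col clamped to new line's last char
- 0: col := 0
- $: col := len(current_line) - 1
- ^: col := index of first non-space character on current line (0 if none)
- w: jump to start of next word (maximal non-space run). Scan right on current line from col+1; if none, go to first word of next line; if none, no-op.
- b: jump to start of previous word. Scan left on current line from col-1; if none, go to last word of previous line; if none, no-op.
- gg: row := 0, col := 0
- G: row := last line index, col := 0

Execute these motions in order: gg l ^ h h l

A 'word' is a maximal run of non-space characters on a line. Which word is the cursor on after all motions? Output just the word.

After 1 (gg): row=0 col=0 char='b'
After 2 (l): row=0 col=1 char='l'
After 3 (^): row=0 col=0 char='b'
After 4 (h): row=0 col=0 char='b'
After 5 (h): row=0 col=0 char='b'
After 6 (l): row=0 col=1 char='l'

Answer: blue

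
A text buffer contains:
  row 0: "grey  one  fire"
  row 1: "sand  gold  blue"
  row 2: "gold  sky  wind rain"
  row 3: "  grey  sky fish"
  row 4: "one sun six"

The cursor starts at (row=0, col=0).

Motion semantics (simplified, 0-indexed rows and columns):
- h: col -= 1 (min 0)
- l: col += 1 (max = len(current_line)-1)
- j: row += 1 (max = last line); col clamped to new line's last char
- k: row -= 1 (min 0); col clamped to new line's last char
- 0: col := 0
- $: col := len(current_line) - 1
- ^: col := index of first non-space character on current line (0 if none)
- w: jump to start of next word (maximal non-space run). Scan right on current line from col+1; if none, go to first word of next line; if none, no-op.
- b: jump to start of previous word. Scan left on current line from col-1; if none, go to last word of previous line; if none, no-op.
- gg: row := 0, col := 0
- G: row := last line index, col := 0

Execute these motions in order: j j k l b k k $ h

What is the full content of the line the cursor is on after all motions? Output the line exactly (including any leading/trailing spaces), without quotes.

Answer: grey  one  fire

Derivation:
After 1 (j): row=1 col=0 char='s'
After 2 (j): row=2 col=0 char='g'
After 3 (k): row=1 col=0 char='s'
After 4 (l): row=1 col=1 char='a'
After 5 (b): row=1 col=0 char='s'
After 6 (k): row=0 col=0 char='g'
After 7 (k): row=0 col=0 char='g'
After 8 ($): row=0 col=14 char='e'
After 9 (h): row=0 col=13 char='r'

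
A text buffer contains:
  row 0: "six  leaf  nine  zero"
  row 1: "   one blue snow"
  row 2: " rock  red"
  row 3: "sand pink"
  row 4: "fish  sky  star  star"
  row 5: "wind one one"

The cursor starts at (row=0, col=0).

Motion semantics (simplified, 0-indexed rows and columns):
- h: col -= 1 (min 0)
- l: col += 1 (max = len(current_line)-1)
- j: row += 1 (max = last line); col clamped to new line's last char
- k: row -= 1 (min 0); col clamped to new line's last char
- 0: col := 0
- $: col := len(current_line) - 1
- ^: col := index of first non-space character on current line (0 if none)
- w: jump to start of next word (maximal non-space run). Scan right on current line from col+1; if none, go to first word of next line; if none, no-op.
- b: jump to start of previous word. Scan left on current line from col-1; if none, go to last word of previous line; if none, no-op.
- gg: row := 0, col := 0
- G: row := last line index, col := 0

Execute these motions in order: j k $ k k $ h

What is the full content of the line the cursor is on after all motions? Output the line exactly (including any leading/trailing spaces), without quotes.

Answer: six  leaf  nine  zero

Derivation:
After 1 (j): row=1 col=0 char='_'
After 2 (k): row=0 col=0 char='s'
After 3 ($): row=0 col=20 char='o'
After 4 (k): row=0 col=20 char='o'
After 5 (k): row=0 col=20 char='o'
After 6 ($): row=0 col=20 char='o'
After 7 (h): row=0 col=19 char='r'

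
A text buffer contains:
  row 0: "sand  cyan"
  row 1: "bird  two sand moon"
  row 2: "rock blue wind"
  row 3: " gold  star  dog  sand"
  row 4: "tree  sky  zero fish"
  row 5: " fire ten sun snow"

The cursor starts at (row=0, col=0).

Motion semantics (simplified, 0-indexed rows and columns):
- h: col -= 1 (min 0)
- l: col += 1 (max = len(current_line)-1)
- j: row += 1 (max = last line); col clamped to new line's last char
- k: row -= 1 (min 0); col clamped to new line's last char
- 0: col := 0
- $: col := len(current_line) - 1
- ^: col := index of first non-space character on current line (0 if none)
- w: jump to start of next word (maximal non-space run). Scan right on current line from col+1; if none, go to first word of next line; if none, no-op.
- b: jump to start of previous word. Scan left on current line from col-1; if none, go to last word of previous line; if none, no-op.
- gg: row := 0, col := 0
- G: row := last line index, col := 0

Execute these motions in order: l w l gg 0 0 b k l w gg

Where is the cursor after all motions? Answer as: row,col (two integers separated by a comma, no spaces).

Answer: 0,0

Derivation:
After 1 (l): row=0 col=1 char='a'
After 2 (w): row=0 col=6 char='c'
After 3 (l): row=0 col=7 char='y'
After 4 (gg): row=0 col=0 char='s'
After 5 (0): row=0 col=0 char='s'
After 6 (0): row=0 col=0 char='s'
After 7 (b): row=0 col=0 char='s'
After 8 (k): row=0 col=0 char='s'
After 9 (l): row=0 col=1 char='a'
After 10 (w): row=0 col=6 char='c'
After 11 (gg): row=0 col=0 char='s'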